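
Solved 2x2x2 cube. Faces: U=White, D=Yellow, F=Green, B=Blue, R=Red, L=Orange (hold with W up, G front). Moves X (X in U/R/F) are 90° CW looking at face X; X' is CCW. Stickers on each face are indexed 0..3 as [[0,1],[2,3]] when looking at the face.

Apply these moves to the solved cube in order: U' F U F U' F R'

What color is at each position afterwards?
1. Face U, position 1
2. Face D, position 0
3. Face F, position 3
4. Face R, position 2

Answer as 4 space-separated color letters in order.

After move 1 (U'): U=WWWW F=OOGG R=GGRR B=RRBB L=BBOO
After move 2 (F): F=GOGO U=WWOB R=WGWR D=RGYY L=BYOY
After move 3 (U): U=OWBW F=WGGO R=RRWR B=BYBB L=GOOY
After move 4 (F): F=GWOG U=OWYO R=BRWR D=WRYY L=GROG
After move 5 (U'): U=WOOY F=GROG R=GWWR B=BRBB L=BYOG
After move 6 (F): F=OGGR U=WOGY R=OWYR D=WGYY L=BWOR
After move 7 (R'): R=WROY U=WBGB F=OOGY D=WGYR B=YRGB
Query 1: U[1] = B
Query 2: D[0] = W
Query 3: F[3] = Y
Query 4: R[2] = O

Answer: B W Y O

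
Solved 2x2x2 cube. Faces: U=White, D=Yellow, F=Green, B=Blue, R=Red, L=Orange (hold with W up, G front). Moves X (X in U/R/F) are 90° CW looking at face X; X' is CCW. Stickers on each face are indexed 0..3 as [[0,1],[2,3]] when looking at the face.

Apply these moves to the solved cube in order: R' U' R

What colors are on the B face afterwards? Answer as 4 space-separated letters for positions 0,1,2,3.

After move 1 (R'): R=RRRR U=WBWB F=GWGW D=YGYG B=YBYB
After move 2 (U'): U=BBWW F=OOGW R=GWRR B=RRYB L=YBOO
After move 3 (R): R=RGRW U=BOWW F=OGGG D=YYYR B=WRBB
Query: B face = WRBB

Answer: W R B B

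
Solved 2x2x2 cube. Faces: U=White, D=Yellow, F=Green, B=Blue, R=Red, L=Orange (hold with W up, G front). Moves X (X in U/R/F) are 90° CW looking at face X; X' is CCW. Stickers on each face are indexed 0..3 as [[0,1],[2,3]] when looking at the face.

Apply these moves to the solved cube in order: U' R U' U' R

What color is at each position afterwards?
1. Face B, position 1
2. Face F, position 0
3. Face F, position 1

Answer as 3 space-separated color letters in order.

Answer: Y W B

Derivation:
After move 1 (U'): U=WWWW F=OOGG R=GGRR B=RRBB L=BBOO
After move 2 (R): R=RGRG U=WOWG F=OYGY D=YBYR B=WRWB
After move 3 (U'): U=OGWW F=BBGY R=OYRG B=RGWB L=WROO
After move 4 (U'): U=GWOW F=WRGY R=BBRG B=OYWB L=RGOO
After move 5 (R): R=RBGB U=GROY F=WBGR D=YWYO B=WYWB
Query 1: B[1] = Y
Query 2: F[0] = W
Query 3: F[1] = B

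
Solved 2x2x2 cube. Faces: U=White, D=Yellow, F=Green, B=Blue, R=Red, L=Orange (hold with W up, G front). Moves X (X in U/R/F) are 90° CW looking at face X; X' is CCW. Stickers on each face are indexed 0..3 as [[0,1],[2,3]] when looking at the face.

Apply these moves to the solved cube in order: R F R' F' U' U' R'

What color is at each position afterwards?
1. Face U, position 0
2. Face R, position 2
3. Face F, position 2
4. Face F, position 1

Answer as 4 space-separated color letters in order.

Answer: W O G R

Derivation:
After move 1 (R): R=RRRR U=WGWG F=GYGY D=YBYB B=WBWB
After move 2 (F): F=GGYY U=WGOO R=WRGR D=RRYB L=OYOB
After move 3 (R'): R=RRWG U=WWOW F=GGYO D=RGYY B=BBRB
After move 4 (F'): F=GOGY U=WWRW R=GRRG D=YBYY L=OWOO
After move 5 (U'): U=WWWR F=OWGY R=GORG B=GRRB L=BBOO
After move 6 (U'): U=WRWW F=BBGY R=OWRG B=GORB L=GROO
After move 7 (R'): R=WGOR U=WRWG F=BRGW D=YBYY B=YOBB
Query 1: U[0] = W
Query 2: R[2] = O
Query 3: F[2] = G
Query 4: F[1] = R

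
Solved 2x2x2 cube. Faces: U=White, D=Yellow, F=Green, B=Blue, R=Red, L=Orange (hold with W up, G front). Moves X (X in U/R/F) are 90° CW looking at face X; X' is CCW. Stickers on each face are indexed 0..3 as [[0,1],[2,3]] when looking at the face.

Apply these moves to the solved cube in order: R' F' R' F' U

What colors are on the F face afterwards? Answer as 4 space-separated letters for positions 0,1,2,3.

After move 1 (R'): R=RRRR U=WBWB F=GWGW D=YGYG B=YBYB
After move 2 (F'): F=WWGG U=WBRR R=GRYR D=OOYG L=OBOW
After move 3 (R'): R=RRGY U=WYRY F=WBGR D=OWYG B=GBOB
After move 4 (F'): F=BRWG U=WYRG R=WROY D=BWYG L=OYOR
After move 5 (U): U=RWGY F=WRWG R=GBOY B=OYOB L=BROR
Query: F face = WRWG

Answer: W R W G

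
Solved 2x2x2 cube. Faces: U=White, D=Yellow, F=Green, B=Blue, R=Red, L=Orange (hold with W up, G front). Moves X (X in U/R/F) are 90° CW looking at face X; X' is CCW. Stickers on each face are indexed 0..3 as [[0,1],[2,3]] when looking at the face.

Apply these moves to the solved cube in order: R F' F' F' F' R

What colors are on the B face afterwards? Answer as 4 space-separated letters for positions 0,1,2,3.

Answer: G B G B

Derivation:
After move 1 (R): R=RRRR U=WGWG F=GYGY D=YBYB B=WBWB
After move 2 (F'): F=YYGG U=WGRR R=BRYR D=OOYB L=OGOW
After move 3 (F'): F=YGYG U=WGBY R=OROR D=GWYB L=OROR
After move 4 (F'): F=GGYY U=WGOO R=WRGR D=RRYB L=OYOB
After move 5 (F'): F=GYGY U=WGWG R=RRRR D=YBYB L=OOOO
After move 6 (R): R=RRRR U=WYWY F=GBGB D=YWYW B=GBGB
Query: B face = GBGB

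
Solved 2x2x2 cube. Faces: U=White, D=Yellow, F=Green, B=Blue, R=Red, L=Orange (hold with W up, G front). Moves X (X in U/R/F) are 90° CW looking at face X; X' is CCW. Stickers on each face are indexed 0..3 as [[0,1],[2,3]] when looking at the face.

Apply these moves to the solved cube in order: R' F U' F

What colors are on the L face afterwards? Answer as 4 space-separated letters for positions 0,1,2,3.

Answer: Y R O R

Derivation:
After move 1 (R'): R=RRRR U=WBWB F=GWGW D=YGYG B=YBYB
After move 2 (F): F=GGWW U=WBOO R=WRBR D=RRYG L=OYOG
After move 3 (U'): U=BOWO F=OYWW R=GGBR B=WRYB L=YBOG
After move 4 (F): F=WOWY U=BOGB R=WGOR D=BGYG L=YROR
Query: L face = YROR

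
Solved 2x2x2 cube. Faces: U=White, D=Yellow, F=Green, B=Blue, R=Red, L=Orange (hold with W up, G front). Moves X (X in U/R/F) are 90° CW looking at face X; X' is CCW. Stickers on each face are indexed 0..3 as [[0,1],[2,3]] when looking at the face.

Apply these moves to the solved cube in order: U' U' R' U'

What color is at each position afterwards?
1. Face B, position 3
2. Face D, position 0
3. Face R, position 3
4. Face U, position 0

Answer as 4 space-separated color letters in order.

Answer: B Y R B

Derivation:
After move 1 (U'): U=WWWW F=OOGG R=GGRR B=RRBB L=BBOO
After move 2 (U'): U=WWWW F=BBGG R=OORR B=GGBB L=RROO
After move 3 (R'): R=OROR U=WBWG F=BWGW D=YBYG B=YGYB
After move 4 (U'): U=BGWW F=RRGW R=BWOR B=ORYB L=YGOO
Query 1: B[3] = B
Query 2: D[0] = Y
Query 3: R[3] = R
Query 4: U[0] = B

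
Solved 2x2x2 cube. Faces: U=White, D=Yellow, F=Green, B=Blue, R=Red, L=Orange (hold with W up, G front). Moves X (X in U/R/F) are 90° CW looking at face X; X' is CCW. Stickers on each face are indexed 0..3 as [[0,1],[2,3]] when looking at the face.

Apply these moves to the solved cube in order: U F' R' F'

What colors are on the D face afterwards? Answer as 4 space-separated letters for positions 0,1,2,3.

After move 1 (U): U=WWWW F=RRGG R=BBRR B=OOBB L=GGOO
After move 2 (F'): F=RGRG U=WWBR R=YBYR D=GOYY L=GWOW
After move 3 (R'): R=BRYY U=WBBO F=RWRR D=GGYG B=YOOB
After move 4 (F'): F=WRRR U=WBBY R=GRGY D=WWYG L=GOOB
Query: D face = WWYG

Answer: W W Y G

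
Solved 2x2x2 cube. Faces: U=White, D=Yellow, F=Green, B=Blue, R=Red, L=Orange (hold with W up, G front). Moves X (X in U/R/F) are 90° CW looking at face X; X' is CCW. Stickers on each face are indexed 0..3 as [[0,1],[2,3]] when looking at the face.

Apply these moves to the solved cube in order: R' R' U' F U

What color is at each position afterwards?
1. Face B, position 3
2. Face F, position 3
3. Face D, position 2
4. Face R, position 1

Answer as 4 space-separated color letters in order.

Answer: B O Y R

Derivation:
After move 1 (R'): R=RRRR U=WBWB F=GWGW D=YGYG B=YBYB
After move 2 (R'): R=RRRR U=WYWY F=GBGB D=YWYW B=GBGB
After move 3 (U'): U=YYWW F=OOGB R=GBRR B=RRGB L=GBOO
After move 4 (F): F=GOBO U=YYOB R=WBWR D=RGYW L=GYOW
After move 5 (U): U=OYBY F=WBBO R=RRWR B=GYGB L=GOOW
Query 1: B[3] = B
Query 2: F[3] = O
Query 3: D[2] = Y
Query 4: R[1] = R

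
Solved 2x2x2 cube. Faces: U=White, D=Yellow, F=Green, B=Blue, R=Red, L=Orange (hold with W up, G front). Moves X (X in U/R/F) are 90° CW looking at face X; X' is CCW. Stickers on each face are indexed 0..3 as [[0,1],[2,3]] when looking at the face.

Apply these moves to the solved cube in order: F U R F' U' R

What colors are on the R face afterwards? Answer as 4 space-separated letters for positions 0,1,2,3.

Answer: R R B Y

Derivation:
After move 1 (F): F=GGGG U=WWOO R=WRWR D=RRYY L=OYOY
After move 2 (U): U=OWOW F=WRGG R=BBWR B=OYBB L=GGOY
After move 3 (R): R=WBRB U=OROG F=WRGY D=RBYO B=WYWB
After move 4 (F'): F=RYWG U=ORWR R=BBRB D=GYYO L=GGOO
After move 5 (U'): U=RROW F=GGWG R=RYRB B=BBWB L=WYOO
After move 6 (R): R=RRBY U=RGOG F=GYWO D=GWYB B=WBRB
Query: R face = RRBY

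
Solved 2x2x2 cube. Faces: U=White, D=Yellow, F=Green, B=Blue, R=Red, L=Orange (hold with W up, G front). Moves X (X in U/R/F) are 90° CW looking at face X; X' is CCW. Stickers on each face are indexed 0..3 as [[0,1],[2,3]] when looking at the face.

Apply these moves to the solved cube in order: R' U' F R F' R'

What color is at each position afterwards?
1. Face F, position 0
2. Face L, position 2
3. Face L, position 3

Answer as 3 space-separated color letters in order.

After move 1 (R'): R=RRRR U=WBWB F=GWGW D=YGYG B=YBYB
After move 2 (U'): U=BBWW F=OOGW R=GWRR B=RRYB L=YBOO
After move 3 (F): F=GOWO U=BBOB R=WWWR D=RGYG L=YYOG
After move 4 (R): R=WWRW U=BOOO F=GGWG D=RYYR B=BRBB
After move 5 (F'): F=GGGW U=BOWR R=YWRW D=YGYR L=YOOO
After move 6 (R'): R=WWYR U=BBWB F=GOGR D=YGYW B=RRGB
Query 1: F[0] = G
Query 2: L[2] = O
Query 3: L[3] = O

Answer: G O O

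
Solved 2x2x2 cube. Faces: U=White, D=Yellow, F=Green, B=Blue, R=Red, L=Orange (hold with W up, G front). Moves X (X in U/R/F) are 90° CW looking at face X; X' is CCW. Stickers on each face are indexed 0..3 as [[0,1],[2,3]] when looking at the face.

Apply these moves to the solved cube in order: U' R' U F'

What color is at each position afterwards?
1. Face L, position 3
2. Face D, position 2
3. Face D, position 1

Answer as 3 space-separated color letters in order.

After move 1 (U'): U=WWWW F=OOGG R=GGRR B=RRBB L=BBOO
After move 2 (R'): R=GRGR U=WBWR F=OWGW D=YOYG B=YRYB
After move 3 (U): U=WWRB F=GRGW R=YRGR B=BBYB L=OWOO
After move 4 (F'): F=RWGG U=WWYG R=ORYR D=WOYG L=OBOR
Query 1: L[3] = R
Query 2: D[2] = Y
Query 3: D[1] = O

Answer: R Y O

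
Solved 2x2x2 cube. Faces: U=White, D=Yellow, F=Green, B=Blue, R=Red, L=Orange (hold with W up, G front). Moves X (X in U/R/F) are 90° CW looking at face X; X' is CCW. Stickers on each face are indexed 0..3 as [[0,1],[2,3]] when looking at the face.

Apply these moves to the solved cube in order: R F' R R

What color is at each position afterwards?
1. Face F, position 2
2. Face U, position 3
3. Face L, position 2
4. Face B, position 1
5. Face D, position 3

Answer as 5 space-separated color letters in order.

After move 1 (R): R=RRRR U=WGWG F=GYGY D=YBYB B=WBWB
After move 2 (F'): F=YYGG U=WGRR R=BRYR D=OOYB L=OGOW
After move 3 (R): R=YBRR U=WYRG F=YOGB D=OWYW B=RBGB
After move 4 (R): R=RYRB U=WORB F=YWGW D=OGYR B=GBYB
Query 1: F[2] = G
Query 2: U[3] = B
Query 3: L[2] = O
Query 4: B[1] = B
Query 5: D[3] = R

Answer: G B O B R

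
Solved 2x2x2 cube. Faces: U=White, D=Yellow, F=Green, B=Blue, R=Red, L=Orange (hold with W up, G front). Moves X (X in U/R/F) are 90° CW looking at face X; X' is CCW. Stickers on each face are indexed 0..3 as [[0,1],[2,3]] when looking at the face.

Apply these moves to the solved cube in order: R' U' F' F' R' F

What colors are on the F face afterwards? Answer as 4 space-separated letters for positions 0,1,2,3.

After move 1 (R'): R=RRRR U=WBWB F=GWGW D=YGYG B=YBYB
After move 2 (U'): U=BBWW F=OOGW R=GWRR B=RRYB L=YBOO
After move 3 (F'): F=OWOG U=BBGR R=GWYR D=BOYG L=YWOW
After move 4 (F'): F=WGOO U=BBGY R=OWBR D=WWYG L=YROG
After move 5 (R'): R=WROB U=BYGR F=WBOY D=WGYO B=GRWB
After move 6 (F): F=OWYB U=BYGR R=GRRB D=OWYO L=YWOG
Query: F face = OWYB

Answer: O W Y B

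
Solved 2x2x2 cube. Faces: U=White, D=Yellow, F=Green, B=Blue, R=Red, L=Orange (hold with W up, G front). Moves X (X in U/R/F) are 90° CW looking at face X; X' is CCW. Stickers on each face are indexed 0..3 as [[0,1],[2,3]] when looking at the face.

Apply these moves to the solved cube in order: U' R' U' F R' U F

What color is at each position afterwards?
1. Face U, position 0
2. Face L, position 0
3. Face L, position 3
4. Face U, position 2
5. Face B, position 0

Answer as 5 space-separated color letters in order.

After move 1 (U'): U=WWWW F=OOGG R=GGRR B=RRBB L=BBOO
After move 2 (R'): R=GRGR U=WBWR F=OWGW D=YOYG B=YRYB
After move 3 (U'): U=BRWW F=BBGW R=OWGR B=GRYB L=YROO
After move 4 (F): F=GBWB U=BROR R=WWWR D=GOYG L=YYOO
After move 5 (R'): R=WRWW U=BYOG F=GRWR D=GBYB B=GROB
After move 6 (U): U=OBGY F=WRWR R=GRWW B=YYOB L=GROO
After move 7 (F): F=WWRR U=OBOR R=GRYW D=WGYB L=GGOB
Query 1: U[0] = O
Query 2: L[0] = G
Query 3: L[3] = B
Query 4: U[2] = O
Query 5: B[0] = Y

Answer: O G B O Y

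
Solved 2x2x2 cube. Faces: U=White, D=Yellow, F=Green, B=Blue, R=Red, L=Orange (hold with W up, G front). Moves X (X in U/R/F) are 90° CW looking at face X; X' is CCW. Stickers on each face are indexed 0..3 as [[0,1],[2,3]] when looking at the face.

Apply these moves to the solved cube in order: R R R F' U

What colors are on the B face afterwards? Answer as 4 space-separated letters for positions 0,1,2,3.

Answer: O B Y B

Derivation:
After move 1 (R): R=RRRR U=WGWG F=GYGY D=YBYB B=WBWB
After move 2 (R): R=RRRR U=WYWY F=GBGB D=YWYW B=GBGB
After move 3 (R): R=RRRR U=WBWB F=GWGW D=YGYG B=YBYB
After move 4 (F'): F=WWGG U=WBRR R=GRYR D=OOYG L=OBOW
After move 5 (U): U=RWRB F=GRGG R=YBYR B=OBYB L=WWOW
Query: B face = OBYB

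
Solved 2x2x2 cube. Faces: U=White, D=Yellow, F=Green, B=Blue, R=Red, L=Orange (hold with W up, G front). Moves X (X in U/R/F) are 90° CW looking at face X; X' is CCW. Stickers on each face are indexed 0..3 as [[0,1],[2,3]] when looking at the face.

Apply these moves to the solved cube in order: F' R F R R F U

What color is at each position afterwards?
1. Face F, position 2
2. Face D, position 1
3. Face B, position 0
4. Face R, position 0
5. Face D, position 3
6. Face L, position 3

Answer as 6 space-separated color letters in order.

Answer: R R O O W G

Derivation:
After move 1 (F'): F=GGGG U=WWRR R=YRYR D=OOYY L=OWOW
After move 2 (R): R=YYRR U=WGRG F=GOGY D=OBYB B=RBWB
After move 3 (F): F=GGYO U=WGWW R=RYGR D=RYYB L=OOOB
After move 4 (R): R=GRRY U=WGWO F=GYYB D=RWYR B=WBGB
After move 5 (R): R=RGYR U=WYWB F=GWYR D=RGYW B=OBGB
After move 6 (F): F=YGRW U=WYBO R=WGBR D=YRYW L=OROG
After move 7 (U): U=BWOY F=WGRW R=OBBR B=ORGB L=YGOG
Query 1: F[2] = R
Query 2: D[1] = R
Query 3: B[0] = O
Query 4: R[0] = O
Query 5: D[3] = W
Query 6: L[3] = G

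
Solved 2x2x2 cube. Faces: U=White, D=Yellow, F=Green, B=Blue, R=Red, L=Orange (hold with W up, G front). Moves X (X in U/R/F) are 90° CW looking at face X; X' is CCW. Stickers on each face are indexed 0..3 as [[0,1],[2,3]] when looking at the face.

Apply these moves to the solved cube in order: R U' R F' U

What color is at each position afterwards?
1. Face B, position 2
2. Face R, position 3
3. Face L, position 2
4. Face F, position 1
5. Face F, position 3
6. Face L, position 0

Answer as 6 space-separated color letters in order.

After move 1 (R): R=RRRR U=WGWG F=GYGY D=YBYB B=WBWB
After move 2 (U'): U=GGWW F=OOGY R=GYRR B=RRWB L=WBOO
After move 3 (R): R=RGRY U=GOWY F=OBGB D=YWYR B=WRGB
After move 4 (F'): F=BBOG U=GORR R=WGYY D=BOYR L=WYOW
After move 5 (U): U=RGRO F=WGOG R=WRYY B=WYGB L=BBOW
Query 1: B[2] = G
Query 2: R[3] = Y
Query 3: L[2] = O
Query 4: F[1] = G
Query 5: F[3] = G
Query 6: L[0] = B

Answer: G Y O G G B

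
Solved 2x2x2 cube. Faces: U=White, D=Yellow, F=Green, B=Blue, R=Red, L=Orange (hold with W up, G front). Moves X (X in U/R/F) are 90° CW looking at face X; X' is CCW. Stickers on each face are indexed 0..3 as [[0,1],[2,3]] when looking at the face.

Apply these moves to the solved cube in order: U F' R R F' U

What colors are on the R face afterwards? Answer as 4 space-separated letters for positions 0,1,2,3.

After move 1 (U): U=WWWW F=RRGG R=BBRR B=OOBB L=GGOO
After move 2 (F'): F=RGRG U=WWBR R=YBYR D=GOYY L=GWOW
After move 3 (R): R=YYRB U=WGBG F=RORY D=GBYO B=ROWB
After move 4 (R): R=RYBY U=WOBY F=RBRO D=GWYR B=GOGB
After move 5 (F'): F=BORR U=WORB R=WYGY D=WWYR L=GYOB
After move 6 (U): U=RWBO F=WYRR R=GOGY B=GYGB L=BOOB
Query: R face = GOGY

Answer: G O G Y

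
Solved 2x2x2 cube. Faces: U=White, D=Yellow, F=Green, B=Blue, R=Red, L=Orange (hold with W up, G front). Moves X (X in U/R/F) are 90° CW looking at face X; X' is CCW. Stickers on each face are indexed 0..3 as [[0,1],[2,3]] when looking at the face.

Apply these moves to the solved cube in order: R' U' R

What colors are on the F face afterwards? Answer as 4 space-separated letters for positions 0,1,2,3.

Answer: O G G G

Derivation:
After move 1 (R'): R=RRRR U=WBWB F=GWGW D=YGYG B=YBYB
After move 2 (U'): U=BBWW F=OOGW R=GWRR B=RRYB L=YBOO
After move 3 (R): R=RGRW U=BOWW F=OGGG D=YYYR B=WRBB
Query: F face = OGGG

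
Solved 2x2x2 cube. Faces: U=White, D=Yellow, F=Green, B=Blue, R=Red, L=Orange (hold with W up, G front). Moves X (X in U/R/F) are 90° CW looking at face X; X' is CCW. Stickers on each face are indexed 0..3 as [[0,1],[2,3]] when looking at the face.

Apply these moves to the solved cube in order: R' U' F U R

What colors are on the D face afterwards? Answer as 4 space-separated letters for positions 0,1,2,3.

After move 1 (R'): R=RRRR U=WBWB F=GWGW D=YGYG B=YBYB
After move 2 (U'): U=BBWW F=OOGW R=GWRR B=RRYB L=YBOO
After move 3 (F): F=GOWO U=BBOB R=WWWR D=RGYG L=YYOG
After move 4 (U): U=OBBB F=WWWO R=RRWR B=YYYB L=GOOG
After move 5 (R): R=WRRR U=OWBO F=WGWG D=RYYY B=BYBB
Query: D face = RYYY

Answer: R Y Y Y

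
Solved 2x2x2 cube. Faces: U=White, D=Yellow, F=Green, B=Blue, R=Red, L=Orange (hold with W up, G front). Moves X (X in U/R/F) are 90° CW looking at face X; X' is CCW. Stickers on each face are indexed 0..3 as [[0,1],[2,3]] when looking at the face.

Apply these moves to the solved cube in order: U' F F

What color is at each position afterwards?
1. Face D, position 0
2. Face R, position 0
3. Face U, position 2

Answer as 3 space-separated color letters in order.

Answer: W O Y

Derivation:
After move 1 (U'): U=WWWW F=OOGG R=GGRR B=RRBB L=BBOO
After move 2 (F): F=GOGO U=WWOB R=WGWR D=RGYY L=BYOY
After move 3 (F): F=GGOO U=WWYY R=OGBR D=WWYY L=BROG
Query 1: D[0] = W
Query 2: R[0] = O
Query 3: U[2] = Y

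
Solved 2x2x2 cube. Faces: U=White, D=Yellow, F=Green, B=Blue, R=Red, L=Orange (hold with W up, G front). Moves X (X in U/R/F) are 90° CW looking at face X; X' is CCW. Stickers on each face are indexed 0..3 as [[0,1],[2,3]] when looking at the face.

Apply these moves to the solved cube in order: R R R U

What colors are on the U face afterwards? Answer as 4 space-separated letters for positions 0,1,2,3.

Answer: W W B B

Derivation:
After move 1 (R): R=RRRR U=WGWG F=GYGY D=YBYB B=WBWB
After move 2 (R): R=RRRR U=WYWY F=GBGB D=YWYW B=GBGB
After move 3 (R): R=RRRR U=WBWB F=GWGW D=YGYG B=YBYB
After move 4 (U): U=WWBB F=RRGW R=YBRR B=OOYB L=GWOO
Query: U face = WWBB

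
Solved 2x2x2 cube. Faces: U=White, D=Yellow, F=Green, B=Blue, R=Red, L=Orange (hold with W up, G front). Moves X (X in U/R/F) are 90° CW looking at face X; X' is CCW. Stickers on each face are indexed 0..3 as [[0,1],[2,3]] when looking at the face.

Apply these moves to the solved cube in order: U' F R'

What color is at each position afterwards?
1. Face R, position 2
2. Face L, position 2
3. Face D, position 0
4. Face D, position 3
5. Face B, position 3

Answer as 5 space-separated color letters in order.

After move 1 (U'): U=WWWW F=OOGG R=GGRR B=RRBB L=BBOO
After move 2 (F): F=GOGO U=WWOB R=WGWR D=RGYY L=BYOY
After move 3 (R'): R=GRWW U=WBOR F=GWGB D=ROYO B=YRGB
Query 1: R[2] = W
Query 2: L[2] = O
Query 3: D[0] = R
Query 4: D[3] = O
Query 5: B[3] = B

Answer: W O R O B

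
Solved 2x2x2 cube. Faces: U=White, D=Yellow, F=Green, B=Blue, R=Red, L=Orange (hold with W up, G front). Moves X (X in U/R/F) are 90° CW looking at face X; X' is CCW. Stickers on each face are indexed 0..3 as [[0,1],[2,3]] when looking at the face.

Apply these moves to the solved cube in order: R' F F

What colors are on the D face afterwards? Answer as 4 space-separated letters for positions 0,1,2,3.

Answer: B W Y G

Derivation:
After move 1 (R'): R=RRRR U=WBWB F=GWGW D=YGYG B=YBYB
After move 2 (F): F=GGWW U=WBOO R=WRBR D=RRYG L=OYOG
After move 3 (F): F=WGWG U=WBGY R=OROR D=BWYG L=OROR
Query: D face = BWYG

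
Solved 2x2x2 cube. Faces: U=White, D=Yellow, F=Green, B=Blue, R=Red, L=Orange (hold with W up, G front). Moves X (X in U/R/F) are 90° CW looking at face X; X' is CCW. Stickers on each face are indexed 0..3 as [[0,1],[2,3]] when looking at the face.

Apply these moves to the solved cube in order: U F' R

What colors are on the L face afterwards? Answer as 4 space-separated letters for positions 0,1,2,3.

After move 1 (U): U=WWWW F=RRGG R=BBRR B=OOBB L=GGOO
After move 2 (F'): F=RGRG U=WWBR R=YBYR D=GOYY L=GWOW
After move 3 (R): R=YYRB U=WGBG F=RORY D=GBYO B=ROWB
Query: L face = GWOW

Answer: G W O W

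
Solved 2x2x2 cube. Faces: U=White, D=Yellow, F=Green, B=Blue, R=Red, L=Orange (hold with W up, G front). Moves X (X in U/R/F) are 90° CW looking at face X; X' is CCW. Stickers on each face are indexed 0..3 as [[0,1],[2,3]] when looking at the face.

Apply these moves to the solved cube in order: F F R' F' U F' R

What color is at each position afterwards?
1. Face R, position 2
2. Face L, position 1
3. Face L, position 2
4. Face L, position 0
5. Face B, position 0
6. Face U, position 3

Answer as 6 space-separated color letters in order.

Answer: O B O W W G

Derivation:
After move 1 (F): F=GGGG U=WWOO R=WRWR D=RRYY L=OYOY
After move 2 (F): F=GGGG U=WWYY R=OROR D=WWYY L=OROR
After move 3 (R'): R=RROO U=WBYB F=GWGY D=WGYG B=YBWB
After move 4 (F'): F=WYGG U=WBRO R=GRWO D=RRYG L=OBOY
After move 5 (U): U=RWOB F=GRGG R=YBWO B=OBWB L=WYOY
After move 6 (F'): F=RGGG U=RWYW R=RBRO D=YYYG L=WBOO
After move 7 (R): R=RROB U=RGYG F=RYGG D=YWYO B=WBWB
Query 1: R[2] = O
Query 2: L[1] = B
Query 3: L[2] = O
Query 4: L[0] = W
Query 5: B[0] = W
Query 6: U[3] = G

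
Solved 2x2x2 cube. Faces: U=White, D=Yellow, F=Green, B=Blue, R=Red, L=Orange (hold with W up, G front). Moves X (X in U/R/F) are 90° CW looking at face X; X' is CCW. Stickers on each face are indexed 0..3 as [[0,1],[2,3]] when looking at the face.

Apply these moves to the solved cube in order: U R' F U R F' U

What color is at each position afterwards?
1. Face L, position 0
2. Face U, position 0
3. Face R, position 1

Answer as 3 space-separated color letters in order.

Answer: B O Y

Derivation:
After move 1 (U): U=WWWW F=RRGG R=BBRR B=OOBB L=GGOO
After move 2 (R'): R=BRBR U=WBWO F=RWGW D=YRYG B=YOYB
After move 3 (F): F=GRWW U=WBOG R=WROR D=BBYG L=GYOR
After move 4 (U): U=OWGB F=WRWW R=YOOR B=GYYB L=GROR
After move 5 (R): R=OYRO U=ORGW F=WBWG D=BYYG B=BYWB
After move 6 (F'): F=BGWW U=OROR R=YYBO D=RRYG L=GWOG
After move 7 (U): U=OORR F=YYWW R=BYBO B=GWWB L=BGOG
Query 1: L[0] = B
Query 2: U[0] = O
Query 3: R[1] = Y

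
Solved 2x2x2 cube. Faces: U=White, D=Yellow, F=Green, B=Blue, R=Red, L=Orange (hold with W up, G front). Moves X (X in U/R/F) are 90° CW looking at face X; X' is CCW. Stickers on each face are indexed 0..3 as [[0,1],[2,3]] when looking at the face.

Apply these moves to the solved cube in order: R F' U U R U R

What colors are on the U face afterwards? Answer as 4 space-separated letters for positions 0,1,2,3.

After move 1 (R): R=RRRR U=WGWG F=GYGY D=YBYB B=WBWB
After move 2 (F'): F=YYGG U=WGRR R=BRYR D=OOYB L=OGOW
After move 3 (U): U=RWRG F=BRGG R=WBYR B=OGWB L=YYOW
After move 4 (U): U=RRGW F=WBGG R=OGYR B=YYWB L=BROW
After move 5 (R): R=YORG U=RBGG F=WOGB D=OWYY B=WYRB
After move 6 (U): U=GRGB F=YOGB R=WYRG B=BRRB L=WOOW
After move 7 (R): R=RWGY U=GOGB F=YWGY D=ORYB B=BRRB
Query: U face = GOGB

Answer: G O G B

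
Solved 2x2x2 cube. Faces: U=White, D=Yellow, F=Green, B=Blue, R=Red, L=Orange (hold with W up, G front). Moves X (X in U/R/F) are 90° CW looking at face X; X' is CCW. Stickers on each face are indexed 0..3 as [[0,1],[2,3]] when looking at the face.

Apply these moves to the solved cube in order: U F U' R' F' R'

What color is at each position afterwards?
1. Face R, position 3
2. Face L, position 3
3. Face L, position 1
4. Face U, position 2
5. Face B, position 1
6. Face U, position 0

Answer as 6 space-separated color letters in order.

Answer: R W W R B W

Derivation:
After move 1 (U): U=WWWW F=RRGG R=BBRR B=OOBB L=GGOO
After move 2 (F): F=GRGR U=WWOG R=WBWR D=RBYY L=GYOY
After move 3 (U'): U=WGWO F=GYGR R=GRWR B=WBBB L=OOOY
After move 4 (R'): R=RRGW U=WBWW F=GGGO D=RYYR B=YBBB
After move 5 (F'): F=GOGG U=WBRG R=YRRW D=OYYR L=OWOW
After move 6 (R'): R=RWYR U=WBRY F=GBGG D=OOYG B=RBYB
Query 1: R[3] = R
Query 2: L[3] = W
Query 3: L[1] = W
Query 4: U[2] = R
Query 5: B[1] = B
Query 6: U[0] = W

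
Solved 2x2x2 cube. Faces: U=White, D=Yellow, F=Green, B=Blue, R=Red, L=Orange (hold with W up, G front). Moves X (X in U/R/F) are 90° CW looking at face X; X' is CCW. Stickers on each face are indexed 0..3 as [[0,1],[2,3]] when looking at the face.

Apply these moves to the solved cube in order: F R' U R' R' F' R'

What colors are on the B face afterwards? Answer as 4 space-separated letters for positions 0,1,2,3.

After move 1 (F): F=GGGG U=WWOO R=WRWR D=RRYY L=OYOY
After move 2 (R'): R=RRWW U=WBOB F=GWGO D=RGYG B=YBRB
After move 3 (U): U=OWBB F=RRGO R=YBWW B=OYRB L=GWOY
After move 4 (R'): R=BWYW U=ORBO F=RWGB D=RRYO B=GYGB
After move 5 (R'): R=WWBY U=OGBG F=RRGO D=RWYB B=OYRB
After move 6 (F'): F=RORG U=OGWB R=WWRY D=WYYB L=GGOB
After move 7 (R'): R=WYWR U=ORWO F=RGRB D=WOYG B=BYYB
Query: B face = BYYB

Answer: B Y Y B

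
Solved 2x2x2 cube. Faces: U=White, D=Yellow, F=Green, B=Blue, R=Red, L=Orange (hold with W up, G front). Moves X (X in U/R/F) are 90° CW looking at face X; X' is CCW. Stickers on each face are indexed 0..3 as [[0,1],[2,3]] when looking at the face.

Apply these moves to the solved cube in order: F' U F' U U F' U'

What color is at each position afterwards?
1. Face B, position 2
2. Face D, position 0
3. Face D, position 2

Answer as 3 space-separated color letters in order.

Answer: B B Y

Derivation:
After move 1 (F'): F=GGGG U=WWRR R=YRYR D=OOYY L=OWOW
After move 2 (U): U=RWRW F=YRGG R=BBYR B=OWBB L=GGOW
After move 3 (F'): F=RGYG U=RWBY R=OBOR D=GWYY L=GWOR
After move 4 (U): U=BRYW F=OBYG R=OWOR B=GWBB L=RGOR
After move 5 (U): U=YBWR F=OWYG R=GWOR B=RGBB L=OBOR
After move 6 (F'): F=WGOY U=YBGO R=WWGR D=BRYY L=OROW
After move 7 (U'): U=BOYG F=OROY R=WGGR B=WWBB L=RGOW
Query 1: B[2] = B
Query 2: D[0] = B
Query 3: D[2] = Y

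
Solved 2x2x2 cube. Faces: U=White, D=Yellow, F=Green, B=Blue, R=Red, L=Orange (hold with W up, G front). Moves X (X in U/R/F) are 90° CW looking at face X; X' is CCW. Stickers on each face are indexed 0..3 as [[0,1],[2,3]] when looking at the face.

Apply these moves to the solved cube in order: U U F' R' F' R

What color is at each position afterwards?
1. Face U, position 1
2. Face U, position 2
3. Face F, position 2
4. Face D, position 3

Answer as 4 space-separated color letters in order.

Answer: R O B Y

Derivation:
After move 1 (U): U=WWWW F=RRGG R=BBRR B=OOBB L=GGOO
After move 2 (U): U=WWWW F=BBGG R=OORR B=GGBB L=RROO
After move 3 (F'): F=BGBG U=WWOR R=YOYR D=ROYY L=RWOW
After move 4 (R'): R=ORYY U=WBOG F=BWBR D=RGYG B=YGOB
After move 5 (F'): F=WRBB U=WBOY R=GRRY D=WWYG L=RGOO
After move 6 (R): R=RGYR U=WROB F=WWBG D=WOYY B=YGBB
Query 1: U[1] = R
Query 2: U[2] = O
Query 3: F[2] = B
Query 4: D[3] = Y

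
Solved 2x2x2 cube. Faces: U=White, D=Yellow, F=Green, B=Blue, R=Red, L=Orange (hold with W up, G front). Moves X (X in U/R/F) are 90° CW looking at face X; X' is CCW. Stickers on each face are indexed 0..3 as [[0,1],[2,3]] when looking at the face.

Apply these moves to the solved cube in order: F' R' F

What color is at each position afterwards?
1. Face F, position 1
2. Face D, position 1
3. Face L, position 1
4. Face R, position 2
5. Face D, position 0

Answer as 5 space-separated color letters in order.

Answer: G R O B Y

Derivation:
After move 1 (F'): F=GGGG U=WWRR R=YRYR D=OOYY L=OWOW
After move 2 (R'): R=RRYY U=WBRB F=GWGR D=OGYG B=YBOB
After move 3 (F): F=GGRW U=WBWW R=RRBY D=YRYG L=OOOG
Query 1: F[1] = G
Query 2: D[1] = R
Query 3: L[1] = O
Query 4: R[2] = B
Query 5: D[0] = Y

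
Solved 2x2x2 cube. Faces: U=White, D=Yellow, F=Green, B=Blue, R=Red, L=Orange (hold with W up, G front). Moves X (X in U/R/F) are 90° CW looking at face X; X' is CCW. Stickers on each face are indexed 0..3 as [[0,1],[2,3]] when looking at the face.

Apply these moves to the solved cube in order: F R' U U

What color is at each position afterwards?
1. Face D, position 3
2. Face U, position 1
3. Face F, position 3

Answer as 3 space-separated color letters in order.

Answer: G O O

Derivation:
After move 1 (F): F=GGGG U=WWOO R=WRWR D=RRYY L=OYOY
After move 2 (R'): R=RRWW U=WBOB F=GWGO D=RGYG B=YBRB
After move 3 (U): U=OWBB F=RRGO R=YBWW B=OYRB L=GWOY
After move 4 (U): U=BOBW F=YBGO R=OYWW B=GWRB L=RROY
Query 1: D[3] = G
Query 2: U[1] = O
Query 3: F[3] = O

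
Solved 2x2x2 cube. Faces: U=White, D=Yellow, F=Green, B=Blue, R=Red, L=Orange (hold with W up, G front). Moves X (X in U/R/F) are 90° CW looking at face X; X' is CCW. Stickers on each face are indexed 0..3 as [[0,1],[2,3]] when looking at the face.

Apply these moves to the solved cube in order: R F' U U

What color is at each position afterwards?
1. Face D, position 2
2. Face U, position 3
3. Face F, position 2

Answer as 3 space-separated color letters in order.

After move 1 (R): R=RRRR U=WGWG F=GYGY D=YBYB B=WBWB
After move 2 (F'): F=YYGG U=WGRR R=BRYR D=OOYB L=OGOW
After move 3 (U): U=RWRG F=BRGG R=WBYR B=OGWB L=YYOW
After move 4 (U): U=RRGW F=WBGG R=OGYR B=YYWB L=BROW
Query 1: D[2] = Y
Query 2: U[3] = W
Query 3: F[2] = G

Answer: Y W G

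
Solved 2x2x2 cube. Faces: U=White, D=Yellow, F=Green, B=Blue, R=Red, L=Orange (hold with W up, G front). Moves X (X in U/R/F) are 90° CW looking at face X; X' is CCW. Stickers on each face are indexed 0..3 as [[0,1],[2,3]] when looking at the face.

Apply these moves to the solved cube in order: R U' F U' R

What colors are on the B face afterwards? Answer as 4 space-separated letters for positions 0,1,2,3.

After move 1 (R): R=RRRR U=WGWG F=GYGY D=YBYB B=WBWB
After move 2 (U'): U=GGWW F=OOGY R=GYRR B=RRWB L=WBOO
After move 3 (F): F=GOYO U=GGOB R=WYWR D=RGYB L=WYOB
After move 4 (U'): U=GBGO F=WYYO R=GOWR B=WYWB L=RROB
After move 5 (R): R=WGRO U=GYGO F=WGYB D=RWYW B=OYBB
Query: B face = OYBB

Answer: O Y B B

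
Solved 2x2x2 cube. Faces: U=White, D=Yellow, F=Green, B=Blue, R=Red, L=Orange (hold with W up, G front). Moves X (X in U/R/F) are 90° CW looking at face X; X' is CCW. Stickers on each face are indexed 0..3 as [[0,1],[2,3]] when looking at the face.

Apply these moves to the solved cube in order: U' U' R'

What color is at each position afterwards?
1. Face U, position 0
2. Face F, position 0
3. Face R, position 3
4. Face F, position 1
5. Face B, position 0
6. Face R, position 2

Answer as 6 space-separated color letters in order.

Answer: W B R W Y O

Derivation:
After move 1 (U'): U=WWWW F=OOGG R=GGRR B=RRBB L=BBOO
After move 2 (U'): U=WWWW F=BBGG R=OORR B=GGBB L=RROO
After move 3 (R'): R=OROR U=WBWG F=BWGW D=YBYG B=YGYB
Query 1: U[0] = W
Query 2: F[0] = B
Query 3: R[3] = R
Query 4: F[1] = W
Query 5: B[0] = Y
Query 6: R[2] = O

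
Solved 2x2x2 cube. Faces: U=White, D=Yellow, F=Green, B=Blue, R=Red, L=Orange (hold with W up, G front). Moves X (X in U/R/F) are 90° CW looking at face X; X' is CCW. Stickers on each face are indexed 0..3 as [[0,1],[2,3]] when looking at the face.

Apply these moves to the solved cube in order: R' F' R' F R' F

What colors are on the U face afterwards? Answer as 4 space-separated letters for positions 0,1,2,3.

After move 1 (R'): R=RRRR U=WBWB F=GWGW D=YGYG B=YBYB
After move 2 (F'): F=WWGG U=WBRR R=GRYR D=OOYG L=OBOW
After move 3 (R'): R=RRGY U=WYRY F=WBGR D=OWYG B=GBOB
After move 4 (F): F=GWRB U=WYWB R=RRYY D=GRYG L=OOOW
After move 5 (R'): R=RYRY U=WOWG F=GYRB D=GWYB B=GBRB
After move 6 (F): F=RGBY U=WOWO R=WYGY D=RRYB L=OGOW
Query: U face = WOWO

Answer: W O W O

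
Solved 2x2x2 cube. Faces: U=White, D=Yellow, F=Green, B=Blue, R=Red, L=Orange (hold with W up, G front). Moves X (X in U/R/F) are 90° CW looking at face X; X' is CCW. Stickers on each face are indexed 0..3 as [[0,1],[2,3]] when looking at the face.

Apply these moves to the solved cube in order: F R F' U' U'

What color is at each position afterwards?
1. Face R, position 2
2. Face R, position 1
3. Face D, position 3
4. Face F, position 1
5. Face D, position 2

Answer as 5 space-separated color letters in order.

After move 1 (F): F=GGGG U=WWOO R=WRWR D=RRYY L=OYOY
After move 2 (R): R=WWRR U=WGOG F=GRGY D=RBYB B=OBWB
After move 3 (F'): F=RYGG U=WGWR R=BWRR D=YYYB L=OGOO
After move 4 (U'): U=GRWW F=OGGG R=RYRR B=BWWB L=OBOO
After move 5 (U'): U=RWGW F=OBGG R=OGRR B=RYWB L=BWOO
Query 1: R[2] = R
Query 2: R[1] = G
Query 3: D[3] = B
Query 4: F[1] = B
Query 5: D[2] = Y

Answer: R G B B Y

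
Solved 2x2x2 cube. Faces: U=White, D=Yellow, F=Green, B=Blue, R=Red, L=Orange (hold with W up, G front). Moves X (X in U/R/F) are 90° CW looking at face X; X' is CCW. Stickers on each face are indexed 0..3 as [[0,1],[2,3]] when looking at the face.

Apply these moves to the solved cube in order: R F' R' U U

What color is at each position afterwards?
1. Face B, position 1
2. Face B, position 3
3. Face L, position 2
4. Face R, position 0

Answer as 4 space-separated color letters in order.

Answer: G B O O

Derivation:
After move 1 (R): R=RRRR U=WGWG F=GYGY D=YBYB B=WBWB
After move 2 (F'): F=YYGG U=WGRR R=BRYR D=OOYB L=OGOW
After move 3 (R'): R=RRBY U=WWRW F=YGGR D=OYYG B=BBOB
After move 4 (U): U=RWWW F=RRGR R=BBBY B=OGOB L=YGOW
After move 5 (U): U=WRWW F=BBGR R=OGBY B=YGOB L=RROW
Query 1: B[1] = G
Query 2: B[3] = B
Query 3: L[2] = O
Query 4: R[0] = O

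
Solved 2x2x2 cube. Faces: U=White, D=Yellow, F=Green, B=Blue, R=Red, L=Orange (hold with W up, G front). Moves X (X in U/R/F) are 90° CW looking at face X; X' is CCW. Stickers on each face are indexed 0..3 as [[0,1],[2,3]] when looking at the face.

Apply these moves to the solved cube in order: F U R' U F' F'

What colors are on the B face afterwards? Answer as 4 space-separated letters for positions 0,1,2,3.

Answer: G G R B

Derivation:
After move 1 (F): F=GGGG U=WWOO R=WRWR D=RRYY L=OYOY
After move 2 (U): U=OWOW F=WRGG R=BBWR B=OYBB L=GGOY
After move 3 (R'): R=BRBW U=OBOO F=WWGW D=RRYG B=YYRB
After move 4 (U): U=OOOB F=BRGW R=YYBW B=GGRB L=WWOY
After move 5 (F'): F=RWBG U=OOYB R=RYRW D=WYYG L=WBOO
After move 6 (F'): F=WGRB U=OORR R=YYWW D=BOYG L=WBOY
Query: B face = GGRB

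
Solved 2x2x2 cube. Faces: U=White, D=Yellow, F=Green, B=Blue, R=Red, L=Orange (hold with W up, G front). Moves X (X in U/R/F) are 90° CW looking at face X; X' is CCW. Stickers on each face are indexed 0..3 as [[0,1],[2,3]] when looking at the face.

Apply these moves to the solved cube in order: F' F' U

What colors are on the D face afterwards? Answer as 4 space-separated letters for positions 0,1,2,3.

Answer: W W Y Y

Derivation:
After move 1 (F'): F=GGGG U=WWRR R=YRYR D=OOYY L=OWOW
After move 2 (F'): F=GGGG U=WWYY R=OROR D=WWYY L=OROR
After move 3 (U): U=YWYW F=ORGG R=BBOR B=ORBB L=GGOR
Query: D face = WWYY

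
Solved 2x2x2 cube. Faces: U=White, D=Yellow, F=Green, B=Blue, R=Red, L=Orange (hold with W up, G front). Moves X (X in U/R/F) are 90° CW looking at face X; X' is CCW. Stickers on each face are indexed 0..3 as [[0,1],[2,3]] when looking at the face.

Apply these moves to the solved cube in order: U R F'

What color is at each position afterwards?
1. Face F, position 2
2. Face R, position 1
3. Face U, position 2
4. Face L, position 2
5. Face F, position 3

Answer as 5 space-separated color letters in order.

After move 1 (U): U=WWWW F=RRGG R=BBRR B=OOBB L=GGOO
After move 2 (R): R=RBRB U=WRWG F=RYGY D=YBYO B=WOWB
After move 3 (F'): F=YYRG U=WRRR R=BBYB D=GOYO L=GGOW
Query 1: F[2] = R
Query 2: R[1] = B
Query 3: U[2] = R
Query 4: L[2] = O
Query 5: F[3] = G

Answer: R B R O G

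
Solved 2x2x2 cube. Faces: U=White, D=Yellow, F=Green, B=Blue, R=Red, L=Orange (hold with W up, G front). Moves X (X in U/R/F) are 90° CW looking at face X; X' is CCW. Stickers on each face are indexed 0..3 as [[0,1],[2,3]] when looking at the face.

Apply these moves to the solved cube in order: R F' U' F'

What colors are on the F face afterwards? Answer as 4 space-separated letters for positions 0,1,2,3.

Answer: G G O G

Derivation:
After move 1 (R): R=RRRR U=WGWG F=GYGY D=YBYB B=WBWB
After move 2 (F'): F=YYGG U=WGRR R=BRYR D=OOYB L=OGOW
After move 3 (U'): U=GRWR F=OGGG R=YYYR B=BRWB L=WBOW
After move 4 (F'): F=GGOG U=GRYY R=OYOR D=BWYB L=WROW
Query: F face = GGOG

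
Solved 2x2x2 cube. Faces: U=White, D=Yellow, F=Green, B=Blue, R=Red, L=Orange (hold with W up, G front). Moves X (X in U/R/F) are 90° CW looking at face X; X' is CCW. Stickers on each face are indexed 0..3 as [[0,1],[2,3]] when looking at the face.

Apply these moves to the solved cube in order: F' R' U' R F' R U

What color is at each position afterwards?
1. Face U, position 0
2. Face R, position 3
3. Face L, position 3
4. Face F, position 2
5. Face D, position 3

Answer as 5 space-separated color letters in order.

After move 1 (F'): F=GGGG U=WWRR R=YRYR D=OOYY L=OWOW
After move 2 (R'): R=RRYY U=WBRB F=GWGR D=OGYG B=YBOB
After move 3 (U'): U=BBWR F=OWGR R=GWYY B=RROB L=YBOW
After move 4 (R): R=YGYW U=BWWR F=OGGG D=OOYR B=RRBB
After move 5 (F'): F=GGOG U=BWYY R=OGOW D=BWYR L=YROW
After move 6 (R): R=OOWG U=BGYG F=GWOR D=BBYR B=YRWB
After move 7 (U): U=YBGG F=OOOR R=YRWG B=YRWB L=GWOW
Query 1: U[0] = Y
Query 2: R[3] = G
Query 3: L[3] = W
Query 4: F[2] = O
Query 5: D[3] = R

Answer: Y G W O R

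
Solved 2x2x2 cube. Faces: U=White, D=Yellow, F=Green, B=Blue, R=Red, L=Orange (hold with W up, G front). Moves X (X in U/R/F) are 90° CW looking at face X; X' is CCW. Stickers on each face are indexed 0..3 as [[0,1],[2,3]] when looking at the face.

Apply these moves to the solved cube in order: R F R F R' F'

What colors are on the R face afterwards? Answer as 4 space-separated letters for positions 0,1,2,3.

After move 1 (R): R=RRRR U=WGWG F=GYGY D=YBYB B=WBWB
After move 2 (F): F=GGYY U=WGOO R=WRGR D=RRYB L=OYOB
After move 3 (R): R=GWRR U=WGOY F=GRYB D=RWYW B=OBGB
After move 4 (F): F=YGBR U=WGBY R=OWYR D=RGYW L=OROW
After move 5 (R'): R=WROY U=WGBO F=YGBY D=RGYR B=WBGB
After move 6 (F'): F=GYYB U=WGWO R=GRRY D=RWYR L=OOOB
Query: R face = GRRY

Answer: G R R Y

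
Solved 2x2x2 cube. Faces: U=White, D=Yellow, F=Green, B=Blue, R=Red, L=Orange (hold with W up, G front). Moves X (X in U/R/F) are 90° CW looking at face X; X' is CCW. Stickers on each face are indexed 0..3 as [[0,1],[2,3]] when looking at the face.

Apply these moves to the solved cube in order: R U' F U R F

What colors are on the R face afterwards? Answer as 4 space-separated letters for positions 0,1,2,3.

Answer: B R O R

Derivation:
After move 1 (R): R=RRRR U=WGWG F=GYGY D=YBYB B=WBWB
After move 2 (U'): U=GGWW F=OOGY R=GYRR B=RRWB L=WBOO
After move 3 (F): F=GOYO U=GGOB R=WYWR D=RGYB L=WYOB
After move 4 (U): U=OGBG F=WYYO R=RRWR B=WYWB L=GOOB
After move 5 (R): R=WRRR U=OYBO F=WGYB D=RWYW B=GYGB
After move 6 (F): F=YWBG U=OYBO R=BROR D=RWYW L=GROW
Query: R face = BROR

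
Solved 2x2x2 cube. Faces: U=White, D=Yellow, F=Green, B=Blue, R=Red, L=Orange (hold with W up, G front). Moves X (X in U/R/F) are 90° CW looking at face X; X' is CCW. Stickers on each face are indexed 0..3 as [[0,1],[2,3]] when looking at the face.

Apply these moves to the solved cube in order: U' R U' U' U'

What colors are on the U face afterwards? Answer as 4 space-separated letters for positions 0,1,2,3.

After move 1 (U'): U=WWWW F=OOGG R=GGRR B=RRBB L=BBOO
After move 2 (R): R=RGRG U=WOWG F=OYGY D=YBYR B=WRWB
After move 3 (U'): U=OGWW F=BBGY R=OYRG B=RGWB L=WROO
After move 4 (U'): U=GWOW F=WRGY R=BBRG B=OYWB L=RGOO
After move 5 (U'): U=WWGO F=RGGY R=WRRG B=BBWB L=OYOO
Query: U face = WWGO

Answer: W W G O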